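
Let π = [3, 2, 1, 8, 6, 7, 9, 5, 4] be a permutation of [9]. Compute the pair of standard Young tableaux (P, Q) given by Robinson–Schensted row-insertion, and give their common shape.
P = [1, 4, 7, 9] / [2, 5] / [3, 6] / [8];  Q = [1, 4, 6, 7] / [2, 5] / [3, 8] / [9];  common shape = (4, 2, 2, 1)

Row-insert the values π_1, π_2, … into P one at a time, bumping the leftmost entry strictly greater than the inserted value down to the next row. The recording tableau Q records, in position (i, j), the step at which that cell was added to P.
  Insert 3 (step 1): P = [3];  Q = [1]
  Insert 2 (step 2): P = [2] / [3];  Q = [1] / [2]
  Insert 1 (step 3): P = [1] / [2] / [3];  Q = [1] / [2] / [3]
  Insert 8 (step 4): P = [1, 8] / [2] / [3];  Q = [1, 4] / [2] / [3]
  Insert 6 (step 5): P = [1, 6] / [2, 8] / [3];  Q = [1, 4] / [2, 5] / [3]
  Insert 7 (step 6): P = [1, 6, 7] / [2, 8] / [3];  Q = [1, 4, 6] / [2, 5] / [3]
  Insert 9 (step 7): P = [1, 6, 7, 9] / [2, 8] / [3];  Q = [1, 4, 6, 7] / [2, 5] / [3]
  Insert 5 (step 8): P = [1, 5, 7, 9] / [2, 6] / [3, 8];  Q = [1, 4, 6, 7] / [2, 5] / [3, 8]
  Insert 4 (step 9): P = [1, 4, 7, 9] / [2, 5] / [3, 6] / [8];  Q = [1, 4, 6, 7] / [2, 5] / [3, 8] / [9]
Final shape: (4, 2, 2, 1).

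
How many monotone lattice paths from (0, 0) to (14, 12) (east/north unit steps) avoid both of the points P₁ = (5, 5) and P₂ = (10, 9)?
Number of paths = 4652910

Inclusion–exclusion. Total paths: C(26, 14) = 9657700. Through P₁: C(10, 5)·C(16, 9) = 2882880. Through P₂: C(19, 10)·C(7, 4) = 3233230. Since P₁ is strictly southwest of P₂, a monotone path through both must visit P₁ then P₂; paths through both = C(10, 5)·C(9, 5)·C(7, 4) = 1111320. Avoid both = 9657700 − 2882880 − 3233230 + 1111320 = 4652910.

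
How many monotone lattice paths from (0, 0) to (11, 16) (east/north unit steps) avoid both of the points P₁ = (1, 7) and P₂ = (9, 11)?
Number of paths = 8854871

Inclusion–exclusion. Total paths: C(27, 11) = 13037895. Through P₁: C(8, 1)·C(19, 10) = 739024. Through P₂: C(20, 9)·C(7, 2) = 3527160. Since P₁ is strictly southwest of P₂, a monotone path through both must visit P₁ then P₂; paths through both = C(8, 1)·C(12, 8)·C(7, 2) = 83160. Avoid both = 13037895 − 739024 − 3527160 + 83160 = 8854871.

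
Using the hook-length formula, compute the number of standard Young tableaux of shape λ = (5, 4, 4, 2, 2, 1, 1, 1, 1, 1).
# SYT of shape (5, 4, 4, 2, 2, 1, 1, 1, 1, 1) = 785674890

Hook-length formula: f^λ = n! / Π hook(c), product over all cells c of the Young diagram. For λ = (5, 4, 4, 2, 2, 1, 1, 1, 1, 1), n = 22 boxes. Hook lengths by row (left-to-right, top-to-bottom): [14, 8, 5, 4, 1]; [12, 6, 3, 2]; [11, 5, 2, 1]; [8, 2]; [7, 1]; [5]; [4]; [3]; [2]; [1]. Product of hooks = 1430618112000. So f^λ = 22! / 1430618112000 = 1124000727777607680000 / 1430618112000 = 785674890.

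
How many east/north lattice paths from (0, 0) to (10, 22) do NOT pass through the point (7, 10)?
Number of paths = 55663400

Total paths from (0, 0) to (10, 22): C(32, 10) = 64512240. Paths through (7, 10): (paths (0, 0) → (7, 10)) × (paths (7, 10) → (10, 22)) = C(17, 7) · C(15, 3) = 19448 · 455 = 8848840. Avoidance count = 64512240 − 8848840 = 55663400.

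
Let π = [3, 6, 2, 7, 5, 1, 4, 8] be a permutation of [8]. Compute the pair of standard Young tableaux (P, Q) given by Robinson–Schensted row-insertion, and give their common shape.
P = [1, 4, 7, 8] / [2, 5] / [3, 6];  Q = [1, 2, 4, 8] / [3, 5] / [6, 7];  common shape = (4, 2, 2)

Row-insert the values π_1, π_2, … into P one at a time, bumping the leftmost entry strictly greater than the inserted value down to the next row. The recording tableau Q records, in position (i, j), the step at which that cell was added to P.
  Insert 3 (step 1): P = [3];  Q = [1]
  Insert 6 (step 2): P = [3, 6];  Q = [1, 2]
  Insert 2 (step 3): P = [2, 6] / [3];  Q = [1, 2] / [3]
  Insert 7 (step 4): P = [2, 6, 7] / [3];  Q = [1, 2, 4] / [3]
  Insert 5 (step 5): P = [2, 5, 7] / [3, 6];  Q = [1, 2, 4] / [3, 5]
  Insert 1 (step 6): P = [1, 5, 7] / [2, 6] / [3];  Q = [1, 2, 4] / [3, 5] / [6]
  Insert 4 (step 7): P = [1, 4, 7] / [2, 5] / [3, 6];  Q = [1, 2, 4] / [3, 5] / [6, 7]
  Insert 8 (step 8): P = [1, 4, 7, 8] / [2, 5] / [3, 6];  Q = [1, 2, 4, 8] / [3, 5] / [6, 7]
Final shape: (4, 2, 2).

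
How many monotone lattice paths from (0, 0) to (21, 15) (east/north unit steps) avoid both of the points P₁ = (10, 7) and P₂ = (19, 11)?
Number of paths = 3487154124

Inclusion–exclusion. Total paths: C(36, 21) = 5567902560. Through P₁: C(17, 10)·C(19, 11) = 1469918736. Through P₂: C(30, 19)·C(6, 2) = 819409500. Since P₁ is strictly southwest of P₂, a monotone path through both must visit P₁ then P₂; paths through both = C(17, 10)·C(13, 9)·C(6, 2) = 208579800. Avoid both = 5567902560 − 1469918736 − 819409500 + 208579800 = 3487154124.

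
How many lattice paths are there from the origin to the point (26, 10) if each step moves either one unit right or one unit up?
Number of paths = 254186856

A monotone lattice path from (0, 0) to (26, 10) consists of 26 east steps and 10 north steps in some order, so it is determined by which 26 of the 36 steps are east. The count is C(36, 26) = 254186856.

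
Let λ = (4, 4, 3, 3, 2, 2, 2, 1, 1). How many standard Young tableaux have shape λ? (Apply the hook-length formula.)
# SYT of shape (4, 4, 3, 3, 2, 2, 2, 1, 1) = 475284810

Hook-length formula: f^λ = n! / Π hook(c), product over all cells c of the Young diagram. For λ = (4, 4, 3, 3, 2, 2, 2, 1, 1), n = 22 boxes. Hook lengths by row (left-to-right, top-to-bottom): [12, 9, 5, 2]; [11, 8, 4, 1]; [9, 6, 2]; [8, 5, 1]; [6, 3]; [5, 2]; [4, 1]; [2]; [1]. Product of hooks = 2364899328000. So f^λ = 22! / 2364899328000 = 1124000727777607680000 / 2364899328000 = 475284810.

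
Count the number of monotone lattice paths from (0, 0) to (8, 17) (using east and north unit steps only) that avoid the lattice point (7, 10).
Number of paths = 925991

Total paths from (0, 0) to (8, 17): C(25, 8) = 1081575. Paths through (7, 10): (paths (0, 0) → (7, 10)) × (paths (7, 10) → (8, 17)) = C(17, 7) · C(8, 1) = 19448 · 8 = 155584. Avoidance count = 1081575 − 155584 = 925991.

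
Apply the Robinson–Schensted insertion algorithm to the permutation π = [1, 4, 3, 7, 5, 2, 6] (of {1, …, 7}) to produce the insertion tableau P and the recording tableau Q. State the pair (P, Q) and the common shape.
P = [1, 2, 5, 6] / [3, 7] / [4];  Q = [1, 2, 4, 7] / [3, 5] / [6];  common shape = (4, 2, 1)

Row-insert the values π_1, π_2, … into P one at a time, bumping the leftmost entry strictly greater than the inserted value down to the next row. The recording tableau Q records, in position (i, j), the step at which that cell was added to P.
  Insert 1 (step 1): P = [1];  Q = [1]
  Insert 4 (step 2): P = [1, 4];  Q = [1, 2]
  Insert 3 (step 3): P = [1, 3] / [4];  Q = [1, 2] / [3]
  Insert 7 (step 4): P = [1, 3, 7] / [4];  Q = [1, 2, 4] / [3]
  Insert 5 (step 5): P = [1, 3, 5] / [4, 7];  Q = [1, 2, 4] / [3, 5]
  Insert 2 (step 6): P = [1, 2, 5] / [3, 7] / [4];  Q = [1, 2, 4] / [3, 5] / [6]
  Insert 6 (step 7): P = [1, 2, 5, 6] / [3, 7] / [4];  Q = [1, 2, 4, 7] / [3, 5] / [6]
Final shape: (4, 2, 1).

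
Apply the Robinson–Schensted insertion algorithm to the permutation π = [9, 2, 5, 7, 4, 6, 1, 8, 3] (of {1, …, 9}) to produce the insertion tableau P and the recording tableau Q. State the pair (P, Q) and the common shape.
P = [1, 3, 6, 8] / [2, 4] / [5, 7] / [9];  Q = [1, 3, 4, 8] / [2, 6] / [5, 9] / [7];  common shape = (4, 2, 2, 1)

Row-insert the values π_1, π_2, … into P one at a time, bumping the leftmost entry strictly greater than the inserted value down to the next row. The recording tableau Q records, in position (i, j), the step at which that cell was added to P.
  Insert 9 (step 1): P = [9];  Q = [1]
  Insert 2 (step 2): P = [2] / [9];  Q = [1] / [2]
  Insert 5 (step 3): P = [2, 5] / [9];  Q = [1, 3] / [2]
  Insert 7 (step 4): P = [2, 5, 7] / [9];  Q = [1, 3, 4] / [2]
  Insert 4 (step 5): P = [2, 4, 7] / [5] / [9];  Q = [1, 3, 4] / [2] / [5]
  Insert 6 (step 6): P = [2, 4, 6] / [5, 7] / [9];  Q = [1, 3, 4] / [2, 6] / [5]
  Insert 1 (step 7): P = [1, 4, 6] / [2, 7] / [5] / [9];  Q = [1, 3, 4] / [2, 6] / [5] / [7]
  Insert 8 (step 8): P = [1, 4, 6, 8] / [2, 7] / [5] / [9];  Q = [1, 3, 4, 8] / [2, 6] / [5] / [7]
  Insert 3 (step 9): P = [1, 3, 6, 8] / [2, 4] / [5, 7] / [9];  Q = [1, 3, 4, 8] / [2, 6] / [5, 9] / [7]
Final shape: (4, 2, 2, 1).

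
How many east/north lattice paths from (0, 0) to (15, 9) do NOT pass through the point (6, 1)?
Number of paths = 1137334

Total paths from (0, 0) to (15, 9): C(24, 15) = 1307504. Paths through (6, 1): (paths (0, 0) → (6, 1)) × (paths (6, 1) → (15, 9)) = C(7, 6) · C(17, 9) = 7 · 24310 = 170170. Avoidance count = 1307504 − 170170 = 1137334.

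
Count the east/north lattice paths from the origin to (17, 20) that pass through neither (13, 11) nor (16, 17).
Number of paths = 10292117694

Inclusion–exclusion. Total paths: C(37, 17) = 15905368710. Through P₁: C(24, 13)·C(13, 4) = 1784742960. Through P₂: C(33, 16)·C(4, 1) = 4667212440. Since P₁ is strictly southwest of P₂, a monotone path through both must visit P₁ then P₂; paths through both = C(24, 13)·C(9, 3)·C(4, 1) = 838704384. Avoid both = 15905368710 − 1784742960 − 4667212440 + 838704384 = 10292117694.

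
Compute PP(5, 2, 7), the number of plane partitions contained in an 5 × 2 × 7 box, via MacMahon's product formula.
PP(5, 2, 7) = 169884

Evaluate the triple product over i = 1..5, j = 1..2, k = 1..7. The factors are (2/1) · (3/2) · (4/3) · (5/4) · (6/5) · (7/6) · (8/7) · (3/2) · … (70 factors total). The numerators and denominators telescope so the product is an integer; carrying out the multiplication exactly gives PP(5, 2, 7) = 169884.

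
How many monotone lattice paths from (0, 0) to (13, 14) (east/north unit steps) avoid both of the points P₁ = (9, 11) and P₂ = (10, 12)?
Number of paths = 11072440

Inclusion–exclusion. Total paths: C(27, 13) = 20058300. Through P₁: C(20, 9)·C(7, 4) = 5878600. Through P₂: C(22, 10)·C(5, 3) = 6466460. Since P₁ is strictly southwest of P₂, a monotone path through both must visit P₁ then P₂; paths through both = C(20, 9)·C(2, 1)·C(5, 3) = 3359200. Avoid both = 20058300 − 5878600 − 6466460 + 3359200 = 11072440.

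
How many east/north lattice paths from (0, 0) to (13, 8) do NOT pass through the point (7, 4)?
Number of paths = 134190

Total paths from (0, 0) to (13, 8): C(21, 13) = 203490. Paths through (7, 4): (paths (0, 0) → (7, 4)) × (paths (7, 4) → (13, 8)) = C(11, 7) · C(10, 6) = 330 · 210 = 69300. Avoidance count = 203490 − 69300 = 134190.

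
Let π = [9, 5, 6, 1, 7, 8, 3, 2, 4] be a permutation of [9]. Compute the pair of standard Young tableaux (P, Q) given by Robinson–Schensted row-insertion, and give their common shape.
P = [1, 2, 4, 8] / [3, 6, 7] / [5] / [9];  Q = [1, 3, 5, 6] / [2, 7, 9] / [4] / [8];  common shape = (4, 3, 1, 1)

Row-insert the values π_1, π_2, … into P one at a time, bumping the leftmost entry strictly greater than the inserted value down to the next row. The recording tableau Q records, in position (i, j), the step at which that cell was added to P.
  Insert 9 (step 1): P = [9];  Q = [1]
  Insert 5 (step 2): P = [5] / [9];  Q = [1] / [2]
  Insert 6 (step 3): P = [5, 6] / [9];  Q = [1, 3] / [2]
  Insert 1 (step 4): P = [1, 6] / [5] / [9];  Q = [1, 3] / [2] / [4]
  Insert 7 (step 5): P = [1, 6, 7] / [5] / [9];  Q = [1, 3, 5] / [2] / [4]
  Insert 8 (step 6): P = [1, 6, 7, 8] / [5] / [9];  Q = [1, 3, 5, 6] / [2] / [4]
  Insert 3 (step 7): P = [1, 3, 7, 8] / [5, 6] / [9];  Q = [1, 3, 5, 6] / [2, 7] / [4]
  Insert 2 (step 8): P = [1, 2, 7, 8] / [3, 6] / [5] / [9];  Q = [1, 3, 5, 6] / [2, 7] / [4] / [8]
  Insert 4 (step 9): P = [1, 2, 4, 8] / [3, 6, 7] / [5] / [9];  Q = [1, 3, 5, 6] / [2, 7, 9] / [4] / [8]
Final shape: (4, 3, 1, 1).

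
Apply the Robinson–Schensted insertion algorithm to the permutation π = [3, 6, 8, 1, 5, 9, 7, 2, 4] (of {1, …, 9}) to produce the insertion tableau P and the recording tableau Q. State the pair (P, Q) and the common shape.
P = [1, 2, 4, 9] / [3, 5, 7] / [6, 8];  Q = [1, 2, 3, 6] / [4, 5, 7] / [8, 9];  common shape = (4, 3, 2)

Row-insert the values π_1, π_2, … into P one at a time, bumping the leftmost entry strictly greater than the inserted value down to the next row. The recording tableau Q records, in position (i, j), the step at which that cell was added to P.
  Insert 3 (step 1): P = [3];  Q = [1]
  Insert 6 (step 2): P = [3, 6];  Q = [1, 2]
  Insert 8 (step 3): P = [3, 6, 8];  Q = [1, 2, 3]
  Insert 1 (step 4): P = [1, 6, 8] / [3];  Q = [1, 2, 3] / [4]
  Insert 5 (step 5): P = [1, 5, 8] / [3, 6];  Q = [1, 2, 3] / [4, 5]
  Insert 9 (step 6): P = [1, 5, 8, 9] / [3, 6];  Q = [1, 2, 3, 6] / [4, 5]
  Insert 7 (step 7): P = [1, 5, 7, 9] / [3, 6, 8];  Q = [1, 2, 3, 6] / [4, 5, 7]
  Insert 2 (step 8): P = [1, 2, 7, 9] / [3, 5, 8] / [6];  Q = [1, 2, 3, 6] / [4, 5, 7] / [8]
  Insert 4 (step 9): P = [1, 2, 4, 9] / [3, 5, 7] / [6, 8];  Q = [1, 2, 3, 6] / [4, 5, 7] / [8, 9]
Final shape: (4, 3, 2).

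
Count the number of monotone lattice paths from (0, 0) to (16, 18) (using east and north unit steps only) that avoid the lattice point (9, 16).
Number of paths = 2130414330

Total paths from (0, 0) to (16, 18): C(34, 16) = 2203961430. Paths through (9, 16): (paths (0, 0) → (9, 16)) × (paths (9, 16) → (16, 18)) = C(25, 9) · C(9, 7) = 2042975 · 36 = 73547100. Avoidance count = 2203961430 − 73547100 = 2130414330.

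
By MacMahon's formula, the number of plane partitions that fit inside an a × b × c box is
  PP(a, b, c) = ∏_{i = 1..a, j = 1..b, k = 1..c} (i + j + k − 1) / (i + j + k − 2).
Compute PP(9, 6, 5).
PP(9, 6, 5) = 72261531710368

Evaluate the triple product over i = 1..9, j = 1..6, k = 1..5. The factors are (2/1) · (3/2) · (4/3) · (5/4) · (6/5) · (3/2) · (4/3) · (5/4) · … (270 factors total). The numerators and denominators telescope so the product is an integer; carrying out the multiplication exactly gives PP(9, 6, 5) = 72261531710368.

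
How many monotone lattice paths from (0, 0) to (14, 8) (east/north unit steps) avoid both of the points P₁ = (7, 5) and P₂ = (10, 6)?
Number of paths = 152130

Inclusion–exclusion. Total paths: C(22, 14) = 319770. Through P₁: C(12, 7)·C(10, 7) = 95040. Through P₂: C(16, 10)·C(6, 4) = 120120. Since P₁ is strictly southwest of P₂, a monotone path through both must visit P₁ then P₂; paths through both = C(12, 7)·C(4, 3)·C(6, 4) = 47520. Avoid both = 319770 − 95040 − 120120 + 47520 = 152130.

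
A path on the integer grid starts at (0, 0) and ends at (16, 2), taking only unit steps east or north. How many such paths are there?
Number of paths = 153

A monotone lattice path from (0, 0) to (16, 2) consists of 16 east steps and 2 north steps in some order, so it is determined by which 16 of the 18 steps are east. The count is C(18, 16) = 153.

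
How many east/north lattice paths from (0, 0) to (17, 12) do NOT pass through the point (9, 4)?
Number of paths = 42693885

Total paths from (0, 0) to (17, 12): C(29, 17) = 51895935. Paths through (9, 4): (paths (0, 0) → (9, 4)) × (paths (9, 4) → (17, 12)) = C(13, 9) · C(16, 8) = 715 · 12870 = 9202050. Avoidance count = 51895935 − 9202050 = 42693885.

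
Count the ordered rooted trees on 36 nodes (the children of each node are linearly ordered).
C_35 = 3116285494907301262

These ordered rooted trees are counted by the Catalan number C_n = (1/(n + 1)) · C(2n, n). For n = 35: C_35 = (1/36) · C(70, 35) = 112186277816662845432/36 = 3116285494907301262.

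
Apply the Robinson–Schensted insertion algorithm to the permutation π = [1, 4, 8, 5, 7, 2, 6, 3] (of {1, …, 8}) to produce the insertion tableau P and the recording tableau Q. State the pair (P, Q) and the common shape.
P = [1, 2, 3, 6] / [4, 5] / [7] / [8];  Q = [1, 2, 3, 5] / [4, 7] / [6] / [8];  common shape = (4, 2, 1, 1)

Row-insert the values π_1, π_2, … into P one at a time, bumping the leftmost entry strictly greater than the inserted value down to the next row. The recording tableau Q records, in position (i, j), the step at which that cell was added to P.
  Insert 1 (step 1): P = [1];  Q = [1]
  Insert 4 (step 2): P = [1, 4];  Q = [1, 2]
  Insert 8 (step 3): P = [1, 4, 8];  Q = [1, 2, 3]
  Insert 5 (step 4): P = [1, 4, 5] / [8];  Q = [1, 2, 3] / [4]
  Insert 7 (step 5): P = [1, 4, 5, 7] / [8];  Q = [1, 2, 3, 5] / [4]
  Insert 2 (step 6): P = [1, 2, 5, 7] / [4] / [8];  Q = [1, 2, 3, 5] / [4] / [6]
  Insert 6 (step 7): P = [1, 2, 5, 6] / [4, 7] / [8];  Q = [1, 2, 3, 5] / [4, 7] / [6]
  Insert 3 (step 8): P = [1, 2, 3, 6] / [4, 5] / [7] / [8];  Q = [1, 2, 3, 5] / [4, 7] / [6] / [8]
Final shape: (4, 2, 1, 1).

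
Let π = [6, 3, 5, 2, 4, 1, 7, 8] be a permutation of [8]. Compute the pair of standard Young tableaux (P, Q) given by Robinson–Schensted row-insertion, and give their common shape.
P = [1, 4, 7, 8] / [2, 5] / [3] / [6];  Q = [1, 3, 7, 8] / [2, 5] / [4] / [6];  common shape = (4, 2, 1, 1)

Row-insert the values π_1, π_2, … into P one at a time, bumping the leftmost entry strictly greater than the inserted value down to the next row. The recording tableau Q records, in position (i, j), the step at which that cell was added to P.
  Insert 6 (step 1): P = [6];  Q = [1]
  Insert 3 (step 2): P = [3] / [6];  Q = [1] / [2]
  Insert 5 (step 3): P = [3, 5] / [6];  Q = [1, 3] / [2]
  Insert 2 (step 4): P = [2, 5] / [3] / [6];  Q = [1, 3] / [2] / [4]
  Insert 4 (step 5): P = [2, 4] / [3, 5] / [6];  Q = [1, 3] / [2, 5] / [4]
  Insert 1 (step 6): P = [1, 4] / [2, 5] / [3] / [6];  Q = [1, 3] / [2, 5] / [4] / [6]
  Insert 7 (step 7): P = [1, 4, 7] / [2, 5] / [3] / [6];  Q = [1, 3, 7] / [2, 5] / [4] / [6]
  Insert 8 (step 8): P = [1, 4, 7, 8] / [2, 5] / [3] / [6];  Q = [1, 3, 7, 8] / [2, 5] / [4] / [6]
Final shape: (4, 2, 1, 1).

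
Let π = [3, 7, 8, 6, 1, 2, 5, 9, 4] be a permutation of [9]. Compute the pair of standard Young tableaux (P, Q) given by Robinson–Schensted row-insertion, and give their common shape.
P = [1, 2, 4, 9] / [3, 5, 8] / [6] / [7];  Q = [1, 2, 3, 8] / [4, 6, 7] / [5] / [9];  common shape = (4, 3, 1, 1)

Row-insert the values π_1, π_2, … into P one at a time, bumping the leftmost entry strictly greater than the inserted value down to the next row. The recording tableau Q records, in position (i, j), the step at which that cell was added to P.
  Insert 3 (step 1): P = [3];  Q = [1]
  Insert 7 (step 2): P = [3, 7];  Q = [1, 2]
  Insert 8 (step 3): P = [3, 7, 8];  Q = [1, 2, 3]
  Insert 6 (step 4): P = [3, 6, 8] / [7];  Q = [1, 2, 3] / [4]
  Insert 1 (step 5): P = [1, 6, 8] / [3] / [7];  Q = [1, 2, 3] / [4] / [5]
  Insert 2 (step 6): P = [1, 2, 8] / [3, 6] / [7];  Q = [1, 2, 3] / [4, 6] / [5]
  Insert 5 (step 7): P = [1, 2, 5] / [3, 6, 8] / [7];  Q = [1, 2, 3] / [4, 6, 7] / [5]
  Insert 9 (step 8): P = [1, 2, 5, 9] / [3, 6, 8] / [7];  Q = [1, 2, 3, 8] / [4, 6, 7] / [5]
  Insert 4 (step 9): P = [1, 2, 4, 9] / [3, 5, 8] / [6] / [7];  Q = [1, 2, 3, 8] / [4, 6, 7] / [5] / [9]
Final shape: (4, 3, 1, 1).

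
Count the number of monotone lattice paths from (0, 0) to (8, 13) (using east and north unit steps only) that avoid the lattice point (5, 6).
Number of paths = 148050

Total paths from (0, 0) to (8, 13): C(21, 8) = 203490. Paths through (5, 6): (paths (0, 0) → (5, 6)) × (paths (5, 6) → (8, 13)) = C(11, 5) · C(10, 3) = 462 · 120 = 55440. Avoidance count = 203490 − 55440 = 148050.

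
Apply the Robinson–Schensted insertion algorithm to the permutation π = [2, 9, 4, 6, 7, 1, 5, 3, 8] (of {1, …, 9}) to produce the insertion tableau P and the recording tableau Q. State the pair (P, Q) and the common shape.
P = [1, 3, 5, 7, 8] / [2, 4] / [6] / [9];  Q = [1, 2, 4, 5, 9] / [3, 7] / [6] / [8];  common shape = (5, 2, 1, 1)

Row-insert the values π_1, π_2, … into P one at a time, bumping the leftmost entry strictly greater than the inserted value down to the next row. The recording tableau Q records, in position (i, j), the step at which that cell was added to P.
  Insert 2 (step 1): P = [2];  Q = [1]
  Insert 9 (step 2): P = [2, 9];  Q = [1, 2]
  Insert 4 (step 3): P = [2, 4] / [9];  Q = [1, 2] / [3]
  Insert 6 (step 4): P = [2, 4, 6] / [9];  Q = [1, 2, 4] / [3]
  Insert 7 (step 5): P = [2, 4, 6, 7] / [9];  Q = [1, 2, 4, 5] / [3]
  Insert 1 (step 6): P = [1, 4, 6, 7] / [2] / [9];  Q = [1, 2, 4, 5] / [3] / [6]
  Insert 5 (step 7): P = [1, 4, 5, 7] / [2, 6] / [9];  Q = [1, 2, 4, 5] / [3, 7] / [6]
  Insert 3 (step 8): P = [1, 3, 5, 7] / [2, 4] / [6] / [9];  Q = [1, 2, 4, 5] / [3, 7] / [6] / [8]
  Insert 8 (step 9): P = [1, 3, 5, 7, 8] / [2, 4] / [6] / [9];  Q = [1, 2, 4, 5, 9] / [3, 7] / [6] / [8]
Final shape: (5, 2, 1, 1).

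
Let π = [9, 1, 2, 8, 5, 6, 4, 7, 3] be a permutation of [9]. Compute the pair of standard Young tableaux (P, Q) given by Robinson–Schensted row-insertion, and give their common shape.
P = [1, 2, 3, 6, 7] / [4] / [5] / [8] / [9];  Q = [1, 3, 4, 6, 8] / [2] / [5] / [7] / [9];  common shape = (5, 1, 1, 1, 1)

Row-insert the values π_1, π_2, … into P one at a time, bumping the leftmost entry strictly greater than the inserted value down to the next row. The recording tableau Q records, in position (i, j), the step at which that cell was added to P.
  Insert 9 (step 1): P = [9];  Q = [1]
  Insert 1 (step 2): P = [1] / [9];  Q = [1] / [2]
  Insert 2 (step 3): P = [1, 2] / [9];  Q = [1, 3] / [2]
  Insert 8 (step 4): P = [1, 2, 8] / [9];  Q = [1, 3, 4] / [2]
  Insert 5 (step 5): P = [1, 2, 5] / [8] / [9];  Q = [1, 3, 4] / [2] / [5]
  Insert 6 (step 6): P = [1, 2, 5, 6] / [8] / [9];  Q = [1, 3, 4, 6] / [2] / [5]
  Insert 4 (step 7): P = [1, 2, 4, 6] / [5] / [8] / [9];  Q = [1, 3, 4, 6] / [2] / [5] / [7]
  Insert 7 (step 8): P = [1, 2, 4, 6, 7] / [5] / [8] / [9];  Q = [1, 3, 4, 6, 8] / [2] / [5] / [7]
  Insert 3 (step 9): P = [1, 2, 3, 6, 7] / [4] / [5] / [8] / [9];  Q = [1, 3, 4, 6, 8] / [2] / [5] / [7] / [9]
Final shape: (5, 1, 1, 1, 1).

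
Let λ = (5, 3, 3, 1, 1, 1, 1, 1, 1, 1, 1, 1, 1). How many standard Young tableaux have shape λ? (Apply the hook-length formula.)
# SYT of shape (5, 3, 3, 1, 1, 1, 1, 1, 1, 1, 1, 1, 1) = 6320160

Hook-length formula: f^λ = n! / Π hook(c), product over all cells c of the Young diagram. For λ = (5, 3, 3, 1, 1, 1, 1, 1, 1, 1, 1, 1, 1), n = 21 boxes. Hook lengths by row (left-to-right, top-to-bottom): [17, 6, 5, 2, 1]; [14, 3, 2]; [13, 2, 1]; [10]; [9]; [8]; [7]; [6]; [5]; [4]; [3]; [2]; [1]. Product of hooks = 8083805184000. So f^λ = 21! / 8083805184000 = 51090942171709440000 / 8083805184000 = 6320160.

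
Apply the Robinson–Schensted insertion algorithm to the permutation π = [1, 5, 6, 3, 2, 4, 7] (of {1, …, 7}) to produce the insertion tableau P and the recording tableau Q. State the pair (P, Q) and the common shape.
P = [1, 2, 4, 7] / [3, 6] / [5];  Q = [1, 2, 3, 7] / [4, 6] / [5];  common shape = (4, 2, 1)

Row-insert the values π_1, π_2, … into P one at a time, bumping the leftmost entry strictly greater than the inserted value down to the next row. The recording tableau Q records, in position (i, j), the step at which that cell was added to P.
  Insert 1 (step 1): P = [1];  Q = [1]
  Insert 5 (step 2): P = [1, 5];  Q = [1, 2]
  Insert 6 (step 3): P = [1, 5, 6];  Q = [1, 2, 3]
  Insert 3 (step 4): P = [1, 3, 6] / [5];  Q = [1, 2, 3] / [4]
  Insert 2 (step 5): P = [1, 2, 6] / [3] / [5];  Q = [1, 2, 3] / [4] / [5]
  Insert 4 (step 6): P = [1, 2, 4] / [3, 6] / [5];  Q = [1, 2, 3] / [4, 6] / [5]
  Insert 7 (step 7): P = [1, 2, 4, 7] / [3, 6] / [5];  Q = [1, 2, 3, 7] / [4, 6] / [5]
Final shape: (4, 2, 1).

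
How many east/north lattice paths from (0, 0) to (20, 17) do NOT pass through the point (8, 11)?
Number of paths = 14502264462

Total paths from (0, 0) to (20, 17): C(37, 20) = 15905368710. Paths through (8, 11): (paths (0, 0) → (8, 11)) × (paths (8, 11) → (20, 17)) = C(19, 8) · C(18, 12) = 75582 · 18564 = 1403104248. Avoidance count = 15905368710 − 1403104248 = 14502264462.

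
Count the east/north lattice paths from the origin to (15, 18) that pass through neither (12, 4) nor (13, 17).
Number of paths = 676717610

Inclusion–exclusion. Total paths: C(33, 15) = 1037158320. Through P₁: C(16, 12)·C(17, 3) = 1237600. Through P₂: C(30, 13)·C(3, 2) = 359279550. Since P₁ is strictly southwest of P₂, a monotone path through both must visit P₁ then P₂; paths through both = C(16, 12)·C(14, 1)·C(3, 2) = 76440. Avoid both = 1037158320 − 1237600 − 359279550 + 76440 = 676717610.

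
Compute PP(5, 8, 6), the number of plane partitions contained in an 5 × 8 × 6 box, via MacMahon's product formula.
PP(5, 8, 6) = 7997986868872

Evaluate the triple product over i = 1..5, j = 1..8, k = 1..6. The factors are (2/1) · (3/2) · (4/3) · (5/4) · (6/5) · (7/6) · (3/2) · (4/3) · … (240 factors total). The numerators and denominators telescope so the product is an integer; carrying out the multiplication exactly gives PP(5, 8, 6) = 7997986868872.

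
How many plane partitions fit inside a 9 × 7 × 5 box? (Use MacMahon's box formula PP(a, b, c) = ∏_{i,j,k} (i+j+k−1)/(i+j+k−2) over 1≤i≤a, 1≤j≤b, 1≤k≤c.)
PP(9, 7, 5) = 2424984388825856

Evaluate the triple product over i = 1..9, j = 1..7, k = 1..5. The factors are (2/1) · (3/2) · (4/3) · (5/4) · (6/5) · (3/2) · (4/3) · (5/4) · … (315 factors total). The numerators and denominators telescope so the product is an integer; carrying out the multiplication exactly gives PP(9, 7, 5) = 2424984388825856.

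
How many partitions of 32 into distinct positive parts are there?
q(32) = 390

A partition into distinct parts is a strictly decreasing sequence summing to n. The recurrence d(n, m) = d(n, m−1) + d(n−m, m−1) (use part m at most once) with q(n) = d(n, n) gives q(32) = 390. (Euler's theorem: # distinct-part partitions = # odd-part partitions.)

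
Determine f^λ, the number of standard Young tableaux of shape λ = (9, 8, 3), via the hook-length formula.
# SYT of shape (9, 8, 3) = 2687360

Hook-length formula: f^λ = n! / Π hook(c), product over all cells c of the Young diagram. For λ = (9, 8, 3), n = 20 boxes. Hook lengths by row (left-to-right, top-to-bottom): [11, 10, 9, 7, 6, 5, 4, 3, 1]; [9, 8, 7, 5, 4, 3, 2, 1]; [3, 2, 1]. Product of hooks = 905313024000. So f^λ = 20! / 905313024000 = 2432902008176640000 / 905313024000 = 2687360.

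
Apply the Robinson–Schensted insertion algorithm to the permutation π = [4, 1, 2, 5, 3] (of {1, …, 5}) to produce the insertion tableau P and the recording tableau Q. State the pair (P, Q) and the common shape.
P = [1, 2, 3] / [4, 5];  Q = [1, 3, 4] / [2, 5];  common shape = (3, 2)

Row-insert the values π_1, π_2, … into P one at a time, bumping the leftmost entry strictly greater than the inserted value down to the next row. The recording tableau Q records, in position (i, j), the step at which that cell was added to P.
  Insert 4 (step 1): P = [4];  Q = [1]
  Insert 1 (step 2): P = [1] / [4];  Q = [1] / [2]
  Insert 2 (step 3): P = [1, 2] / [4];  Q = [1, 3] / [2]
  Insert 5 (step 4): P = [1, 2, 5] / [4];  Q = [1, 3, 4] / [2]
  Insert 3 (step 5): P = [1, 2, 3] / [4, 5];  Q = [1, 3, 4] / [2, 5]
Final shape: (3, 2).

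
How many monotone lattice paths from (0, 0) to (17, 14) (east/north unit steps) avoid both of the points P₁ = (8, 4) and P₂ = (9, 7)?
Number of paths = 158580315

Inclusion–exclusion. Total paths: C(31, 17) = 265182525. Through P₁: C(12, 8)·C(19, 9) = 45727110. Through P₂: C(16, 9)·C(15, 8) = 73616400. Since P₁ is strictly southwest of P₂, a monotone path through both must visit P₁ then P₂; paths through both = C(12, 8)·C(4, 1)·C(15, 8) = 12741300. Avoid both = 265182525 − 45727110 − 73616400 + 12741300 = 158580315.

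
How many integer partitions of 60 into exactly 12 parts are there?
p(60, 12 parts) = 74287

Partitions of n into exactly k parts are in bijection with partitions of n − k into at most k parts (subtract 1 from each part). So p(60, exactly 12) = p(48, parts ≤ 12). Computing via the recurrence p(m, j) = p(m, j−1) + p(m−j, j) gives 74287.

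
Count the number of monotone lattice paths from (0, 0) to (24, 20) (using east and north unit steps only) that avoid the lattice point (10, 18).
Number of paths = 1759464576870

Total paths from (0, 0) to (24, 20): C(44, 24) = 1761039350070. Paths through (10, 18): (paths (0, 0) → (10, 18)) × (paths (10, 18) → (24, 20)) = C(28, 10) · C(16, 14) = 13123110 · 120 = 1574773200. Avoidance count = 1761039350070 − 1574773200 = 1759464576870.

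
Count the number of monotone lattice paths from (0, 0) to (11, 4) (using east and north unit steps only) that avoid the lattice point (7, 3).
Number of paths = 765

Total paths from (0, 0) to (11, 4): C(15, 11) = 1365. Paths through (7, 3): (paths (0, 0) → (7, 3)) × (paths (7, 3) → (11, 4)) = C(10, 7) · C(5, 4) = 120 · 5 = 600. Avoidance count = 1365 − 600 = 765.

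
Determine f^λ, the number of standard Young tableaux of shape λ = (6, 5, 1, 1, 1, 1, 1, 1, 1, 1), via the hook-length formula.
# SYT of shape (6, 5, 1, 1, 1, 1, 1, 1, 1, 1) = 1790712

Hook-length formula: f^λ = n! / Π hook(c), product over all cells c of the Young diagram. For λ = (6, 5, 1, 1, 1, 1, 1, 1, 1, 1), n = 19 boxes. Hook lengths by row (left-to-right, top-to-bottom): [15, 6, 5, 4, 3, 1]; [13, 4, 3, 2, 1]; [8]; [7]; [6]; [5]; [4]; [3]; [2]; [1]. Product of hooks = 67931136000. So f^λ = 19! / 67931136000 = 121645100408832000 / 67931136000 = 1790712.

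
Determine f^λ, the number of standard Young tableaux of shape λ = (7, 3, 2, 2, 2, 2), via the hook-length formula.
# SYT of shape (7, 3, 2, 2, 2, 2) = 2784600

Hook-length formula: f^λ = n! / Π hook(c), product over all cells c of the Young diagram. For λ = (7, 3, 2, 2, 2, 2), n = 18 boxes. Hook lengths by row (left-to-right, top-to-bottom): [12, 11, 6, 4, 3, 2, 1]; [7, 6, 1]; [5, 4]; [4, 3]; [3, 2]; [2, 1]. Product of hooks = 2299207680. So f^λ = 18! / 2299207680 = 6402373705728000 / 2299207680 = 2784600.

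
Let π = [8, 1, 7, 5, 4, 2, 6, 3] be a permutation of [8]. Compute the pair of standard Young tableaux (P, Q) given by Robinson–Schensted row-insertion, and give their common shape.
P = [1, 2, 3] / [4, 6] / [5] / [7] / [8];  Q = [1, 3, 7] / [2, 8] / [4] / [5] / [6];  common shape = (3, 2, 1, 1, 1)

Row-insert the values π_1, π_2, … into P one at a time, bumping the leftmost entry strictly greater than the inserted value down to the next row. The recording tableau Q records, in position (i, j), the step at which that cell was added to P.
  Insert 8 (step 1): P = [8];  Q = [1]
  Insert 1 (step 2): P = [1] / [8];  Q = [1] / [2]
  Insert 7 (step 3): P = [1, 7] / [8];  Q = [1, 3] / [2]
  Insert 5 (step 4): P = [1, 5] / [7] / [8];  Q = [1, 3] / [2] / [4]
  Insert 4 (step 5): P = [1, 4] / [5] / [7] / [8];  Q = [1, 3] / [2] / [4] / [5]
  Insert 2 (step 6): P = [1, 2] / [4] / [5] / [7] / [8];  Q = [1, 3] / [2] / [4] / [5] / [6]
  Insert 6 (step 7): P = [1, 2, 6] / [4] / [5] / [7] / [8];  Q = [1, 3, 7] / [2] / [4] / [5] / [6]
  Insert 3 (step 8): P = [1, 2, 3] / [4, 6] / [5] / [7] / [8];  Q = [1, 3, 7] / [2, 8] / [4] / [5] / [6]
Final shape: (3, 2, 1, 1, 1).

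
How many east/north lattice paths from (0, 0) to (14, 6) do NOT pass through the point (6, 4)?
Number of paths = 29310

Total paths from (0, 0) to (14, 6): C(20, 14) = 38760. Paths through (6, 4): (paths (0, 0) → (6, 4)) × (paths (6, 4) → (14, 6)) = C(10, 6) · C(10, 8) = 210 · 45 = 9450. Avoidance count = 38760 − 9450 = 29310.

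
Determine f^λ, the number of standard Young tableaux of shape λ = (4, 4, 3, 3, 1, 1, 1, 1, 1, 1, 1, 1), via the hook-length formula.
# SYT of shape (4, 4, 3, 3, 1, 1, 1, 1, 1, 1, 1, 1) = 69837768

Hook-length formula: f^λ = n! / Π hook(c), product over all cells c of the Young diagram. For λ = (4, 4, 3, 3, 1, 1, 1, 1, 1, 1, 1, 1), n = 22 boxes. Hook lengths by row (left-to-right, top-to-bottom): [15, 6, 5, 2]; [14, 5, 4, 1]; [12, 3, 2]; [11, 2, 1]; [8]; [7]; [6]; [5]; [4]; [3]; [2]; [1]. Product of hooks = 16094453760000. So f^λ = 22! / 16094453760000 = 1124000727777607680000 / 16094453760000 = 69837768.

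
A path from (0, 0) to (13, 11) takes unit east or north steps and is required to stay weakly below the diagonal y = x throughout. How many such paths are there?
Number of paths = 534888

By the reflection principle (André's argument), the number of monotone paths to (13, 11) with n ≤ m that never go above y = x is C(24, 13) − C(24, 14) = 2496144 − 1961256 = 534888.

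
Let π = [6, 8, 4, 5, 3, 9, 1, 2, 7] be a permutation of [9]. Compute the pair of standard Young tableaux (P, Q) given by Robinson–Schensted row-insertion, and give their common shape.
P = [1, 2, 7] / [3, 5, 9] / [4, 8] / [6];  Q = [1, 2, 6] / [3, 4, 9] / [5, 8] / [7];  common shape = (3, 3, 2, 1)

Row-insert the values π_1, π_2, … into P one at a time, bumping the leftmost entry strictly greater than the inserted value down to the next row. The recording tableau Q records, in position (i, j), the step at which that cell was added to P.
  Insert 6 (step 1): P = [6];  Q = [1]
  Insert 8 (step 2): P = [6, 8];  Q = [1, 2]
  Insert 4 (step 3): P = [4, 8] / [6];  Q = [1, 2] / [3]
  Insert 5 (step 4): P = [4, 5] / [6, 8];  Q = [1, 2] / [3, 4]
  Insert 3 (step 5): P = [3, 5] / [4, 8] / [6];  Q = [1, 2] / [3, 4] / [5]
  Insert 9 (step 6): P = [3, 5, 9] / [4, 8] / [6];  Q = [1, 2, 6] / [3, 4] / [5]
  Insert 1 (step 7): P = [1, 5, 9] / [3, 8] / [4] / [6];  Q = [1, 2, 6] / [3, 4] / [5] / [7]
  Insert 2 (step 8): P = [1, 2, 9] / [3, 5] / [4, 8] / [6];  Q = [1, 2, 6] / [3, 4] / [5, 8] / [7]
  Insert 7 (step 9): P = [1, 2, 7] / [3, 5, 9] / [4, 8] / [6];  Q = [1, 2, 6] / [3, 4, 9] / [5, 8] / [7]
Final shape: (3, 3, 2, 1).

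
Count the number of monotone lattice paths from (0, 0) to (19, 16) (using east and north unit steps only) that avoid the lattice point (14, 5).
Number of paths = 4009137846

Total paths from (0, 0) to (19, 16): C(35, 19) = 4059928950. Paths through (14, 5): (paths (0, 0) → (14, 5)) × (paths (14, 5) → (19, 16)) = C(19, 14) · C(16, 5) = 11628 · 4368 = 50791104. Avoidance count = 4059928950 − 50791104 = 4009137846.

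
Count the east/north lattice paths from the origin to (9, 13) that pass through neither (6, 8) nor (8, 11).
Number of paths = 192596

Inclusion–exclusion. Total paths: C(22, 9) = 497420. Through P₁: C(14, 6)·C(8, 3) = 168168. Through P₂: C(19, 8)·C(3, 1) = 226746. Since P₁ is strictly southwest of P₂, a monotone path through both must visit P₁ then P₂; paths through both = C(14, 6)·C(5, 2)·C(3, 1) = 90090. Avoid both = 497420 − 168168 − 226746 + 90090 = 192596.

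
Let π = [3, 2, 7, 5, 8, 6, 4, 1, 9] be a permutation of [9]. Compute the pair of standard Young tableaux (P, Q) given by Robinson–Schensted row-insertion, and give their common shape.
P = [1, 4, 6, 9] / [2, 5, 8] / [3] / [7];  Q = [1, 3, 5, 9] / [2, 4, 6] / [7] / [8];  common shape = (4, 3, 1, 1)

Row-insert the values π_1, π_2, … into P one at a time, bumping the leftmost entry strictly greater than the inserted value down to the next row. The recording tableau Q records, in position (i, j), the step at which that cell was added to P.
  Insert 3 (step 1): P = [3];  Q = [1]
  Insert 2 (step 2): P = [2] / [3];  Q = [1] / [2]
  Insert 7 (step 3): P = [2, 7] / [3];  Q = [1, 3] / [2]
  Insert 5 (step 4): P = [2, 5] / [3, 7];  Q = [1, 3] / [2, 4]
  Insert 8 (step 5): P = [2, 5, 8] / [3, 7];  Q = [1, 3, 5] / [2, 4]
  Insert 6 (step 6): P = [2, 5, 6] / [3, 7, 8];  Q = [1, 3, 5] / [2, 4, 6]
  Insert 4 (step 7): P = [2, 4, 6] / [3, 5, 8] / [7];  Q = [1, 3, 5] / [2, 4, 6] / [7]
  Insert 1 (step 8): P = [1, 4, 6] / [2, 5, 8] / [3] / [7];  Q = [1, 3, 5] / [2, 4, 6] / [7] / [8]
  Insert 9 (step 9): P = [1, 4, 6, 9] / [2, 5, 8] / [3] / [7];  Q = [1, 3, 5, 9] / [2, 4, 6] / [7] / [8]
Final shape: (4, 3, 1, 1).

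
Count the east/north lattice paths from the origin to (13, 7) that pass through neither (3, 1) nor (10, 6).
Number of paths = 26128

Inclusion–exclusion. Total paths: C(20, 13) = 77520. Through P₁: C(4, 3)·C(16, 10) = 32032. Through P₂: C(16, 10)·C(4, 3) = 32032. Since P₁ is strictly southwest of P₂, a monotone path through both must visit P₁ then P₂; paths through both = C(4, 3)·C(12, 7)·C(4, 3) = 12672. Avoid both = 77520 − 32032 − 32032 + 12672 = 26128.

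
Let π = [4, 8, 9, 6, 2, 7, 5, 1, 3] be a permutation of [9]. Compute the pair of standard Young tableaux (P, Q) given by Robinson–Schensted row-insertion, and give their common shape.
P = [1, 3, 7] / [2, 5] / [4, 6] / [8, 9];  Q = [1, 2, 3] / [4, 6] / [5, 7] / [8, 9];  common shape = (3, 2, 2, 2)

Row-insert the values π_1, π_2, … into P one at a time, bumping the leftmost entry strictly greater than the inserted value down to the next row. The recording tableau Q records, in position (i, j), the step at which that cell was added to P.
  Insert 4 (step 1): P = [4];  Q = [1]
  Insert 8 (step 2): P = [4, 8];  Q = [1, 2]
  Insert 9 (step 3): P = [4, 8, 9];  Q = [1, 2, 3]
  Insert 6 (step 4): P = [4, 6, 9] / [8];  Q = [1, 2, 3] / [4]
  Insert 2 (step 5): P = [2, 6, 9] / [4] / [8];  Q = [1, 2, 3] / [4] / [5]
  Insert 7 (step 6): P = [2, 6, 7] / [4, 9] / [8];  Q = [1, 2, 3] / [4, 6] / [5]
  Insert 5 (step 7): P = [2, 5, 7] / [4, 6] / [8, 9];  Q = [1, 2, 3] / [4, 6] / [5, 7]
  Insert 1 (step 8): P = [1, 5, 7] / [2, 6] / [4, 9] / [8];  Q = [1, 2, 3] / [4, 6] / [5, 7] / [8]
  Insert 3 (step 9): P = [1, 3, 7] / [2, 5] / [4, 6] / [8, 9];  Q = [1, 2, 3] / [4, 6] / [5, 7] / [8, 9]
Final shape: (3, 2, 2, 2).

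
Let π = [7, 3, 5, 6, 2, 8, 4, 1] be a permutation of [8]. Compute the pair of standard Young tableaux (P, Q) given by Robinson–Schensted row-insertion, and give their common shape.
P = [1, 4, 6, 8] / [2, 5] / [3] / [7];  Q = [1, 3, 4, 6] / [2, 7] / [5] / [8];  common shape = (4, 2, 1, 1)

Row-insert the values π_1, π_2, … into P one at a time, bumping the leftmost entry strictly greater than the inserted value down to the next row. The recording tableau Q records, in position (i, j), the step at which that cell was added to P.
  Insert 7 (step 1): P = [7];  Q = [1]
  Insert 3 (step 2): P = [3] / [7];  Q = [1] / [2]
  Insert 5 (step 3): P = [3, 5] / [7];  Q = [1, 3] / [2]
  Insert 6 (step 4): P = [3, 5, 6] / [7];  Q = [1, 3, 4] / [2]
  Insert 2 (step 5): P = [2, 5, 6] / [3] / [7];  Q = [1, 3, 4] / [2] / [5]
  Insert 8 (step 6): P = [2, 5, 6, 8] / [3] / [7];  Q = [1, 3, 4, 6] / [2] / [5]
  Insert 4 (step 7): P = [2, 4, 6, 8] / [3, 5] / [7];  Q = [1, 3, 4, 6] / [2, 7] / [5]
  Insert 1 (step 8): P = [1, 4, 6, 8] / [2, 5] / [3] / [7];  Q = [1, 3, 4, 6] / [2, 7] / [5] / [8]
Final shape: (4, 2, 1, 1).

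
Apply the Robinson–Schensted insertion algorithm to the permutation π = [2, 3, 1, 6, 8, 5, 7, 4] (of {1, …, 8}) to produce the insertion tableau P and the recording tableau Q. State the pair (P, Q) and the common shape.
P = [1, 3, 4, 7] / [2, 5, 8] / [6];  Q = [1, 2, 4, 5] / [3, 6, 7] / [8];  common shape = (4, 3, 1)

Row-insert the values π_1, π_2, … into P one at a time, bumping the leftmost entry strictly greater than the inserted value down to the next row. The recording tableau Q records, in position (i, j), the step at which that cell was added to P.
  Insert 2 (step 1): P = [2];  Q = [1]
  Insert 3 (step 2): P = [2, 3];  Q = [1, 2]
  Insert 1 (step 3): P = [1, 3] / [2];  Q = [1, 2] / [3]
  Insert 6 (step 4): P = [1, 3, 6] / [2];  Q = [1, 2, 4] / [3]
  Insert 8 (step 5): P = [1, 3, 6, 8] / [2];  Q = [1, 2, 4, 5] / [3]
  Insert 5 (step 6): P = [1, 3, 5, 8] / [2, 6];  Q = [1, 2, 4, 5] / [3, 6]
  Insert 7 (step 7): P = [1, 3, 5, 7] / [2, 6, 8];  Q = [1, 2, 4, 5] / [3, 6, 7]
  Insert 4 (step 8): P = [1, 3, 4, 7] / [2, 5, 8] / [6];  Q = [1, 2, 4, 5] / [3, 6, 7] / [8]
Final shape: (4, 3, 1).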